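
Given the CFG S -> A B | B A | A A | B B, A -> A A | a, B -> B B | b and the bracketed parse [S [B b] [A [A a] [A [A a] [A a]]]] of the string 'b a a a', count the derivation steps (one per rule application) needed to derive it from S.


Every bracketed nonterminal node [X ...] in the tree is produced by exactly one rule application.
Reading the tree off as a leftmost derivation:
  Step 1: S  =>  B A   (applied S -> B A)
  Step 2: B A  =>  b A   (applied B -> b)
  Step 3: b A  =>  b A A   (applied A -> A A)
  Step 4: b A A  =>  b a A   (applied A -> a)
  Step 5: b a A  =>  b a A A   (applied A -> A A)
  Step 6: b a A A  =>  b a a A   (applied A -> a)
  Step 7: b a a A  =>  b a a a   (applied A -> a)
Final yield: b a a a
Total rewrite steps: 7

7


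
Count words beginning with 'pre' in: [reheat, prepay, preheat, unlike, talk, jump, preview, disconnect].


Checking each word for prefix 'pre':
  'reheat' -> no (count: 0)
  'prepay' -> YES, starts with 'pre' (count: 1)
  'preheat' -> YES, starts with 'pre' (count: 2)
  'unlike' -> no (count: 2)
  'talk' -> no (count: 2)
  'jump' -> no (count: 2)
  'preview' -> YES, starts with 'pre' (count: 3)
  'disconnect' -> no (count: 3)
Total with prefix 'pre': 3

3


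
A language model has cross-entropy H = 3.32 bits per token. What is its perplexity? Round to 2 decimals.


Perplexity formula: PP = 2^H
H = 3.32
PP = 2^3.32
Decompose: 2^3.32 = 2^3 * 2^0.32
2^3 = 8, 2^0.32 ~ 1.2483305
PP ~ 8 * 1.2483305 = 9.9866440
Rounded to 2 decimals: 9.99

9.99


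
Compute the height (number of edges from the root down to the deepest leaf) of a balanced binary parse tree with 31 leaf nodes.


In a balanced binary tree with n leaves the deepest leaf is ceil(log2(n)) edges below the root.
log2(31) = 4.9542
ceil(4.9542) = 5
height (edges) = 5

5


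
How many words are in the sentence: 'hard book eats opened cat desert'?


Counting words by splitting on spaces:
  Word 1: 'hard'
  Word 2: 'book'
  Word 3: 'eats'
  Word 4: 'opened'
  Word 5: 'cat'
  Word 6: 'desert'
Total words: 6

6


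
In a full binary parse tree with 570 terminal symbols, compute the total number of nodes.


Leaf nodes (terminals): 570
Internal nodes = n - 1 = 570 - 1 = 569
Total = leaves + internal = 570 + 569 = 1139

1139


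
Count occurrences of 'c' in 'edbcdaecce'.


Scanning 'edbcdaecce' for 'c':
  Position 3: 'c' -> MATCH (count: 1)
  Position 7: 'c' -> MATCH (count: 2)
  Position 8: 'c' -> MATCH (count: 3)
Total occurrences of 'c': 3

3


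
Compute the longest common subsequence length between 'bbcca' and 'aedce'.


DP table for LCS of 'bbcca' and 'aedce':
       a  e  d  c  e
    0  0  0  0  0  0
  b 0  0  0  0  0  0
  b 0  0  0  0  0  0
  c 0  0  0  0  1  1
  c 0  0  0  0  1  1
  a 0  1  1  1  1  1
LCS: 'c'
LCS length = 1

1


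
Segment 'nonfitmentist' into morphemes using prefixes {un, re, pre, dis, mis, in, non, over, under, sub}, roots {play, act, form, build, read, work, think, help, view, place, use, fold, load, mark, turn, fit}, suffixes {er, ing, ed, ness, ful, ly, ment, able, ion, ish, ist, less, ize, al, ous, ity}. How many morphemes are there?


Segmenting 'nonfitmentist' against the inventory:
  'non' -> prefix (morpheme 1)
  'fit' -> root (morpheme 2)
  'ment' -> suffix (morpheme 3)
  'ist' -> suffix (morpheme 4)
Total morphemes: 4

4


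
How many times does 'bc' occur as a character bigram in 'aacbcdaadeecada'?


Scanning 'aacbcdaadeecada' for bigram 'bc':
  Position 0: 'aa' -> no
  Position 1: 'ac' -> no
  Position 2: 'cb' -> no
  Position 3: 'bc' -> MATCH
  Position 4: 'cd' -> no
  Position 5: 'da' -> no
  Position 6: 'aa' -> no
  Position 7: 'ad' -> no
  Position 8: 'de' -> no
  Position 9: 'ee' -> no
  Position 10: 'ec' -> no
  Position 11: 'ca' -> no
  Position 12: 'ad' -> no
  Position 13: 'da' -> no
Total matches: 1

1


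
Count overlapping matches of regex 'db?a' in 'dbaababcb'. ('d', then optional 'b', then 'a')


Pattern: db?a means 'd', then optional 'b', then 'a'.
Scanning 'dbaababcb' position-by-position:
  Pos 0: window 'dba' -> MATCH
  Pos 1: window 'baa' -> no
  Pos 2: window 'aab' -> no
  Pos 3: window 'aba' -> no
  Pos 4: window 'bab' -> no
  Pos 5: window 'abc' -> no
  Pos 6: window 'bcb' -> no
  Pos 7: window 'cb' -> no
  Pos 8: window 'b' -> no
Total matches: 1

1


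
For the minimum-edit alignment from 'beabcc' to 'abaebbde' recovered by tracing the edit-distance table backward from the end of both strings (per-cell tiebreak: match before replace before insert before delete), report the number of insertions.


Edit distance = 5. Backtracking from cell (6, 8) with preference match > replace > insert > delete,
then listing the resulting alignment 'beabcc' -> 'abaebbde' left to right:
  Step 1: insert 'a' [insertion #1]
  Step 2: keep 'b'
  Step 3: insert 'a' [insertion #2]
  Step 4: keep 'e'
  Step 5: replace a->b
  Step 6: keep 'b'
  Step 7: replace c->d
  Step 8: replace c->e
Total insertions: 2

2


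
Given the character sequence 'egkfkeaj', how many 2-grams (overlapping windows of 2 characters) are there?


String 'egkfkeaj' has length L = 8.
Number of overlapping n-grams = L - n + 1
Substituting: 8 - 2 + 1 = 7

7


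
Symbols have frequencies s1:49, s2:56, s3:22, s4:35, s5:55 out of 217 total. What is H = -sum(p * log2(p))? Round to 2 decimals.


Computing entropy H = -sum(p_i * log2(p_i)):
  s1: p = 49/217 = 0.2258, -p*log2(p) = 0.4848
  s2: p = 56/217 = 0.2581, -p*log2(p) = 0.5043
  s3: p = 22/217 = 0.1014, -p*log2(p) = 0.3348
  s4: p = 35/217 = 0.1613, -p*log2(p) = 0.4246
  s5: p = 55/217 = 0.2535, -p*log2(p) = 0.5019
H = sum of terms = 2.2504
Rounded to 2 decimals: 2.25

2.25


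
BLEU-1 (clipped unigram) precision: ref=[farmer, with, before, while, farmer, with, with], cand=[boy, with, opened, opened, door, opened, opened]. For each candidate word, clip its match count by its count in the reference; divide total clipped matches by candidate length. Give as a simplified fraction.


Reference word counts: {'before': 1, 'farmer': 2, 'while': 1, 'with': 3}
Checking each candidate word (with clipping):
  'boy' -> not in reference -> no match (matches: 0)
  'with' -> in reference (ref count 3, used 1/3) -> match (matches: 1)
  'opened' -> not in reference -> no match (matches: 1)
  'opened' -> not in reference -> no match (matches: 1)
  'door' -> not in reference -> no match (matches: 1)
  'opened' -> not in reference -> no match (matches: 1)
  'opened' -> not in reference -> no match (matches: 1)
Clipped matches: 1, Candidate length: 7
Precision = 1/7

1/7


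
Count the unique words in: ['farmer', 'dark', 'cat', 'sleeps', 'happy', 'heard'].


Listing all tokens and tracking unique types:
  Token 1: 'farmer' -> NEW (unique so far: 1)
  Token 2: 'dark' -> NEW (unique so far: 2)
  Token 3: 'cat' -> NEW (unique so far: 3)
  Token 4: 'sleeps' -> NEW (unique so far: 4)
  Token 5: 'happy' -> NEW (unique so far: 5)
  Token 6: 'heard' -> NEW (unique so far: 6)
Unique types: ('cat', 'dark', 'farmer', 'happy', 'heard', 'sleeps')
Vocabulary size: 6

6


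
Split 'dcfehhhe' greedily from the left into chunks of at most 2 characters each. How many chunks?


'dcfehhhe' has 8 characters.
Chunking with max size 2:
  Chunk 1: 'dc' (positions 0-1)
  Chunk 2: 'fe' (positions 2-3)
  Chunk 3: 'hh' (positions 4-5)
  Chunk 4: 'he' (positions 6-7)
Total chunks: ceil(8 / 2) = 4

4


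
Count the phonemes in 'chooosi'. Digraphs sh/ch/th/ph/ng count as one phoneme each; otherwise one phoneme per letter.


Parsing 'chooosi' greedily, digraphs first:
  'ch' -> digraph (1 consonant phoneme) (phonemes so far: 1)
  'o' -> vowel phoneme (phonemes so far: 2)
  'o' -> vowel phoneme (phonemes so far: 3)
  'o' -> vowel phoneme (phonemes so far: 4)
  's' -> consonant phoneme (phonemes so far: 5)
  'i' -> vowel phoneme (phonemes so far: 6)
Total phonemes: 6

6


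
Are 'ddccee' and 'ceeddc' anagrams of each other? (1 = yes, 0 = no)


Sort characters of 'ddccee': 'ccddee'
Sort characters of 'ceeddc': 'ccddee'
Sorted forms match -> they ARE anagrams
Result: 1

1


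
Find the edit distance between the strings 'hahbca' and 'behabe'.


Building DP table for s1='hahbca' (len 6) and s2='behabe' (len 6):
       b  e  h  a  b  e
    0  1  2  3  4  5  6
  h 1  1  2  2  3  4  5
  a 2  2  2  3  2  3  4
  h 3  3  3  2  3  3  4
  b 4  3  4  3  3  3  4
  c 5  4  4  4  4  4  4
  a 6  5  5  5  4  5  5
Edit distance = dp[6][6] = 5

5


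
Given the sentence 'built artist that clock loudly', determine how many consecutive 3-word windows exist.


Word trigrams from [5] words:
  Trigram 1: (built artist that)
  Trigram 2: (artist that clock)
  Trigram 3: (that clock loudly)
Total word trigrams: 5 - 2 = 3

3


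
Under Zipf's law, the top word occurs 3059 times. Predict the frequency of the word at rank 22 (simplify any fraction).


Zipf's law: freq(rank) = f1 / rank
f1 = 3059, rank = 22
freq = 3059 / 22
GCD(3059, 22) = 1
Simplified: 3059/22

3059/22


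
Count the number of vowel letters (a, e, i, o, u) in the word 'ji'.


Scanning each character of 'ji':
  Position 1: 'j' -> consonant (running count: 0)
  Position 2: 'i' -> vowel (running count: 1)
Total vowels: 1

1


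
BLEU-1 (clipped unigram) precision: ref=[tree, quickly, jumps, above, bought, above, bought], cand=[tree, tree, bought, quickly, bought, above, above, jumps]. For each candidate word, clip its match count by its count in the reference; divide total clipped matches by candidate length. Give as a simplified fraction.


Reference word counts: {'above': 2, 'bought': 2, 'jumps': 1, 'quickly': 1, 'tree': 1}
Checking each candidate word (with clipping):
  'tree' -> in reference (ref count 1, used 1/1) -> match (matches: 1)
  'tree' -> ref count 1 already used up (1/1) -> clipped, no match (matches: 1)
  'bought' -> in reference (ref count 2, used 1/2) -> match (matches: 2)
  'quickly' -> in reference (ref count 1, used 1/1) -> match (matches: 3)
  'bought' -> in reference (ref count 2, used 2/2) -> match (matches: 4)
  'above' -> in reference (ref count 2, used 1/2) -> match (matches: 5)
  'above' -> in reference (ref count 2, used 2/2) -> match (matches: 6)
  'jumps' -> in reference (ref count 1, used 1/1) -> match (matches: 7)
Clipped matches: 7, Candidate length: 8
Precision = 7/8

7/8


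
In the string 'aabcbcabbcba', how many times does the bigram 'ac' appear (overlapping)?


Scanning 'aabcbcabbcba' for bigram 'ac':
  Position 0: 'aa' -> no
  Position 1: 'ab' -> no
  Position 2: 'bc' -> no
  Position 3: 'cb' -> no
  Position 4: 'bc' -> no
  Position 5: 'ca' -> no
  Position 6: 'ab' -> no
  Position 7: 'bb' -> no
  Position 8: 'bc' -> no
  Position 9: 'cb' -> no
  Position 10: 'ba' -> no
Total matches: 0

0


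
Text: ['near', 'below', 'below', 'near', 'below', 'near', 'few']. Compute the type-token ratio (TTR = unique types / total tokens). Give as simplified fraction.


Tokens: 7
Unique types: ('below', 'few', 'near') = 3
TTR = 3/7
Already in lowest terms.

3/7


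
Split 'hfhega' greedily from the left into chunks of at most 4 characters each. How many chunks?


'hfhega' has 6 characters.
Chunking with max size 4:
  Chunk 1: 'hfhe' (positions 0-3)
  Chunk 2: 'ga' (positions 4-5)
Total chunks: ceil(6 / 4) = 2

2


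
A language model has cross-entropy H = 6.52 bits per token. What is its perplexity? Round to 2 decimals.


Perplexity formula: PP = 2^H
H = 6.52
PP = 2^6.52
Decompose: 2^6.52 = 2^6 * 2^0.52
2^6 = 64, 2^0.52 ~ 1.4339552
PP ~ 64 * 1.4339552 = 91.7731328
Rounded to 2 decimals: 91.77

91.77


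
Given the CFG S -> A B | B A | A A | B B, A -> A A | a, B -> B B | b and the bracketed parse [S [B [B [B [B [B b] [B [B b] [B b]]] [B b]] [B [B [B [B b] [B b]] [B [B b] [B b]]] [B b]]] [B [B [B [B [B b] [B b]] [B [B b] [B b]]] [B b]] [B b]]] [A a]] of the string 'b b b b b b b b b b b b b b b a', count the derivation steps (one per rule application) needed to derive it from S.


Every bracketed nonterminal node [X ...] in the tree is produced by exactly one rule application.
Reading the tree off as a leftmost derivation:
  Step 1: S  =>  B A   (applied S -> B A)
  Step 2: B A  =>  B B A   (applied B -> B B)
  Step 3: B B A  =>  B B B A   (applied B -> B B)
  Step 4: B B B A  =>  B B B B A   (applied B -> B B)
  Step 5: B B B B A  =>  B B B B B A   (applied B -> B B)
  Step 6: B B B B B A  =>  b B B B B A   (applied B -> b)
  Step 7: b B B B B A  =>  b B B B B B A   (applied B -> B B)
  Step 8: b B B B B B A  =>  b b B B B B A   (applied B -> b)
  Step 9: b b B B B B A  =>  b b b B B B A   (applied B -> b)
  Step 10: b b b B B B A  =>  b b b b B B A   (applied B -> b)
  Step 11: b b b b B B A  =>  b b b b B B B A   (applied B -> B B)
  Step 12: b b b b B B B A  =>  b b b b B B B B A   (applied B -> B B)
  Step 13: b b b b B B B B A  =>  b b b b B B B B B A   (applied B -> B B)
  Step 14: b b b b B B B B B A  =>  b b b b b B B B B A   (applied B -> b)
  Step 15: b b b b b B B B B A  =>  b b b b b b B B B A   (applied B -> b)
  Step 16: b b b b b b B B B A  =>  b b b b b b B B B B A   (applied B -> B B)
  Step 17: b b b b b b B B B B A  =>  b b b b b b b B B B A   (applied B -> b)
  Step 18: b b b b b b b B B B A  =>  b b b b b b b b B B A   (applied B -> b)
  Step 19: b b b b b b b b B B A  =>  b b b b b b b b b B A   (applied B -> b)
  Step 20: b b b b b b b b b B A  =>  b b b b b b b b b B B A   (applied B -> B B)
  Step 21: b b b b b b b b b B B A  =>  b b b b b b b b b B B B A   (applied B -> B B)
  Step 22: b b b b b b b b b B B B A  =>  b b b b b b b b b B B B B A   (applied B -> B B)
  Step 23: b b b b b b b b b B B B B A  =>  b b b b b b b b b B B B B B A   (applied B -> B B)
  Step 24: b b b b b b b b b B B B B B A  =>  b b b b b b b b b b B B B B A   (applied B -> b)
  Step 25: b b b b b b b b b b B B B B A  =>  b b b b b b b b b b b B B B A   (applied B -> b)
  Step 26: b b b b b b b b b b b B B B A  =>  b b b b b b b b b b b B B B B A   (applied B -> B B)
  Step 27: b b b b b b b b b b b B B B B A  =>  b b b b b b b b b b b b B B B A   (applied B -> b)
  Step 28: b b b b b b b b b b b b B B B A  =>  b b b b b b b b b b b b b B B A   (applied B -> b)
  Step 29: b b b b b b b b b b b b b B B A  =>  b b b b b b b b b b b b b b B A   (applied B -> b)
  Step 30: b b b b b b b b b b b b b b B A  =>  b b b b b b b b b b b b b b b A   (applied B -> b)
  Step 31: b b b b b b b b b b b b b b b A  =>  b b b b b b b b b b b b b b b a   (applied A -> a)
Final yield: b b b b b b b b b b b b b b b a
Total rewrite steps: 31

31


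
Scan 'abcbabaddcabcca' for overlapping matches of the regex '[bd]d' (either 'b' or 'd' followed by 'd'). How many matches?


Pattern: [bd]d means either 'b' or 'd' followed by 'd'.
Scanning 'abcbabaddcabcca' position-by-position:
  Pos 0: window 'ab' -> no
  Pos 1: window 'bc' -> no
  Pos 2: window 'cb' -> no
  Pos 3: window 'ba' -> no
  Pos 4: window 'ab' -> no
  Pos 5: window 'ba' -> no
  Pos 6: window 'ad' -> no
  Pos 7: window 'dd' -> MATCH
  Pos 8: window 'dc' -> no
  Pos 9: window 'ca' -> no
  Pos 10: window 'ab' -> no
  Pos 11: window 'bc' -> no
  Pos 12: window 'cc' -> no
  Pos 13: window 'ca' -> no
  Pos 14: window 'a' -> no
Total matches: 1

1


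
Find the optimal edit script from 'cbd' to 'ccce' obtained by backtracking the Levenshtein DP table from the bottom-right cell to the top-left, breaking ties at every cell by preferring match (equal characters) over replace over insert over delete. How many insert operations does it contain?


Edit distance = 3. Backtracking from cell (3, 4) with preference match > replace > insert > delete,
then listing the resulting alignment 'cbd' -> 'ccce' left to right:
  Step 1: insert 'c' [insertion #1]
  Step 2: keep 'c'
  Step 3: replace b->c
  Step 4: replace d->e
Total insertions: 1

1


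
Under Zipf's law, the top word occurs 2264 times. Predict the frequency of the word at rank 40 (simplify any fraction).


Zipf's law: freq(rank) = f1 / rank
f1 = 2264, rank = 40
freq = 2264 / 40
GCD(2264, 40) = 8
Simplified: 283/5

283/5


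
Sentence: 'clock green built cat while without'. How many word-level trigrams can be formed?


Word trigrams from [6] words:
  Trigram 1: (clock green built)
  Trigram 2: (green built cat)
  Trigram 3: (built cat while)
  Trigram 4: (cat while without)
Total word trigrams: 6 - 2 = 4

4


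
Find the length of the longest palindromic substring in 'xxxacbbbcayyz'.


Scanning 'xxxacbbbcayyz' for palindromic substrings.
Substring at positions 3-9: 'acbbbca'.
Check: reverse('acbbbca') = 'acbbbca' -> palindrome confirmed.
Neighbouring characters ('x' / 'y') break symmetry, so it cannot extend further.
No longer palindromic substring exists; longest length = 7

7


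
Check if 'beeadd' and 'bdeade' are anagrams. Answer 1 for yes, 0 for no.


Sort characters of 'beeadd': 'abddee'
Sort characters of 'bdeade': 'abddee'
Sorted forms match -> they ARE anagrams
Result: 1

1


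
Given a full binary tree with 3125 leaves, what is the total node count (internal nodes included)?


Leaf nodes (terminals): 3125
Internal nodes = n - 1 = 3125 - 1 = 3124
Total = leaves + internal = 3125 + 3124 = 6249

6249


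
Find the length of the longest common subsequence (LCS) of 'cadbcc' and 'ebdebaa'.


DP table for LCS of 'cadbcc' and 'ebdebaa':
       e  b  d  e  b  a  a
    0  0  0  0  0  0  0  0
  c 0  0  0  0  0  0  0  0
  a 0  0  0  0  0  0  1  1
  d 0  0  0  1  1  1  1  1
  b 0  0  1  1  1  2  2  2
  c 0  0  1  1  1  2  2  2
  c 0  0  1  1  1  2  2  2
LCS: 'db'
LCS length = 2

2


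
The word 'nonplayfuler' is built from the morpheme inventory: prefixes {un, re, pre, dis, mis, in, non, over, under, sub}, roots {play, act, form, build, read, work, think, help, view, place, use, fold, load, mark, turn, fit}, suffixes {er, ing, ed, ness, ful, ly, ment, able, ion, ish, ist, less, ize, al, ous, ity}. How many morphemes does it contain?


Segmenting 'nonplayfuler' against the inventory:
  'non' -> prefix (morpheme 1)
  'play' -> root (morpheme 2)
  'ful' -> suffix (morpheme 3)
  'er' -> suffix (morpheme 4)
Total morphemes: 4

4


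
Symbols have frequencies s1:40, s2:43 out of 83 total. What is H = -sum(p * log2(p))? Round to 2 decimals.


Computing entropy H = -sum(p_i * log2(p_i)):
  s1: p = 40/83 = 0.4819, -p*log2(p) = 0.5075
  s2: p = 43/83 = 0.5181, -p*log2(p) = 0.4915
H = sum of terms = 0.9990
Rounded to 2 decimals: 1.00

1.00


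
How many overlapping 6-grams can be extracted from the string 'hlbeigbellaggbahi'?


String 'hlbeigbellaggbahi' has length L = 17.
Number of overlapping n-grams = L - n + 1
Substituting: 17 - 6 + 1 = 12

12


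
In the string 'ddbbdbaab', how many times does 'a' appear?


Scanning 'ddbbdbaab' for 'a':
  Position 6: 'a' -> MATCH (count: 1)
  Position 7: 'a' -> MATCH (count: 2)
Total occurrences of 'a': 2

2


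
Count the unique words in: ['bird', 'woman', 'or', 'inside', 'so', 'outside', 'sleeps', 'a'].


Listing all tokens and tracking unique types:
  Token 1: 'bird' -> NEW (unique so far: 1)
  Token 2: 'woman' -> NEW (unique so far: 2)
  Token 3: 'or' -> NEW (unique so far: 3)
  Token 4: 'inside' -> NEW (unique so far: 4)
  Token 5: 'so' -> NEW (unique so far: 5)
  Token 6: 'outside' -> NEW (unique so far: 6)
  Token 7: 'sleeps' -> NEW (unique so far: 7)
  Token 8: 'a' -> NEW (unique so far: 8)
Unique types: ('a', 'bird', 'inside', 'or', 'outside', 'sleeps', 'so', 'woman')
Vocabulary size: 8

8


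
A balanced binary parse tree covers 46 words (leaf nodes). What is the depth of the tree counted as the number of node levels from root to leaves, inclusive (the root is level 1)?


In a balanced binary tree with n leaves the deepest leaf is ceil(log2(n)) edges below the root,
so counting node levels inclusive of root and leaves gives ceil(log2(n)) + 1 levels.
log2(46) = 5.5236
ceil(5.5236) = 6
levels = 6 + 1 = 7

7


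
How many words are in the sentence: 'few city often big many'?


Counting words by splitting on spaces:
  Word 1: 'few'
  Word 2: 'city'
  Word 3: 'often'
  Word 4: 'big'
  Word 5: 'many'
Total words: 5

5


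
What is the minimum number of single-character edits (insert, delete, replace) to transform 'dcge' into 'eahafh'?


Building DP table for s1='dcge' (len 4) and s2='eahafh' (len 6):
       e  a  h  a  f  h
    0  1  2  3  4  5  6
  d 1  1  2  3  4  5  6
  c 2  2  2  3  4  5  6
  g 3  3  3  3  4  5  6
  e 4  3  4  4  4  5  6
Edit distance = dp[4][6] = 6

6


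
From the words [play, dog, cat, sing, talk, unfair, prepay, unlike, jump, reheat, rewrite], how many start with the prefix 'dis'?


Checking each word for prefix 'dis':
  'play' -> no (count: 0)
  'dog' -> no (count: 0)
  'cat' -> no (count: 0)
  'sing' -> no (count: 0)
  'talk' -> no (count: 0)
  'unfair' -> no (count: 0)
  'prepay' -> no (count: 0)
  'unlike' -> no (count: 0)
  'jump' -> no (count: 0)
  'reheat' -> no (count: 0)
  'rewrite' -> no (count: 0)
Total with prefix 'dis': 0

0


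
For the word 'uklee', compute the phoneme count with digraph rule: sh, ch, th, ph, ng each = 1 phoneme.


Parsing 'uklee' greedily, digraphs first:
  'u' -> vowel phoneme (phonemes so far: 1)
  'k' -> consonant phoneme (phonemes so far: 2)
  'l' -> consonant phoneme (phonemes so far: 3)
  'e' -> vowel phoneme (phonemes so far: 4)
  'e' -> vowel phoneme (phonemes so far: 5)
Total phonemes: 5

5


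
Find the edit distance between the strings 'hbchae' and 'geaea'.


Building DP table for s1='hbchae' (len 6) and s2='geaea' (len 5):
       g  e  a  e  a
    0  1  2  3  4  5
  h 1  1  2  3  4  5
  b 2  2  2  3  4  5
  c 3  3  3  3  4  5
  h 4  4  4  4  4  5
  a 5  5  5  4  5  4
  e 6  6  5  5  4  5
Edit distance = dp[6][5] = 5

5


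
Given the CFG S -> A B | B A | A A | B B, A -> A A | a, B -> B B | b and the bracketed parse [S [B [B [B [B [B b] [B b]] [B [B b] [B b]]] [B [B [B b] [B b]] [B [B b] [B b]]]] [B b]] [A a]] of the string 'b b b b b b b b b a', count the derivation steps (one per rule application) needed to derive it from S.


Every bracketed nonterminal node [X ...] in the tree is produced by exactly one rule application.
Reading the tree off as a leftmost derivation:
  Step 1: S  =>  B A   (applied S -> B A)
  Step 2: B A  =>  B B A   (applied B -> B B)
  Step 3: B B A  =>  B B B A   (applied B -> B B)
  Step 4: B B B A  =>  B B B B A   (applied B -> B B)
  Step 5: B B B B A  =>  B B B B B A   (applied B -> B B)
  Step 6: B B B B B A  =>  b B B B B A   (applied B -> b)
  Step 7: b B B B B A  =>  b b B B B A   (applied B -> b)
  Step 8: b b B B B A  =>  b b B B B B A   (applied B -> B B)
  Step 9: b b B B B B A  =>  b b b B B B A   (applied B -> b)
  Step 10: b b b B B B A  =>  b b b b B B A   (applied B -> b)
  Step 11: b b b b B B A  =>  b b b b B B B A   (applied B -> B B)
  Step 12: b b b b B B B A  =>  b b b b B B B B A   (applied B -> B B)
  Step 13: b b b b B B B B A  =>  b b b b b B B B A   (applied B -> b)
  Step 14: b b b b b B B B A  =>  b b b b b b B B A   (applied B -> b)
  Step 15: b b b b b b B B A  =>  b b b b b b B B B A   (applied B -> B B)
  Step 16: b b b b b b B B B A  =>  b b b b b b b B B A   (applied B -> b)
  Step 17: b b b b b b b B B A  =>  b b b b b b b b B A   (applied B -> b)
  Step 18: b b b b b b b b B A  =>  b b b b b b b b b A   (applied B -> b)
  Step 19: b b b b b b b b b A  =>  b b b b b b b b b a   (applied A -> a)
Final yield: b b b b b b b b b a
Total rewrite steps: 19

19


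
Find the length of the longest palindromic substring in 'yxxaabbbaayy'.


Scanning 'yxxaabbbaayy' for palindromic substrings.
Substring at positions 3-9: 'aabbbaa'.
Check: reverse('aabbbaa') = 'aabbbaa' -> palindrome confirmed.
Neighbouring characters ('x' / 'y') break symmetry, so it cannot extend further.
No longer palindromic substring exists; longest length = 7

7


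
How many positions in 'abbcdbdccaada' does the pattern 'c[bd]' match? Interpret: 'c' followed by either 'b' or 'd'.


Pattern: c[bd] means 'c' followed by either 'b' or 'd'.
Scanning 'abbcdbdccaada' position-by-position:
  Pos 0: window 'ab' -> no
  Pos 1: window 'bb' -> no
  Pos 2: window 'bc' -> no
  Pos 3: window 'cd' -> MATCH
  Pos 4: window 'db' -> no
  Pos 5: window 'bd' -> no
  Pos 6: window 'dc' -> no
  Pos 7: window 'cc' -> no
  Pos 8: window 'ca' -> no
  Pos 9: window 'aa' -> no
  Pos 10: window 'ad' -> no
  Pos 11: window 'da' -> no
  Pos 12: window 'a' -> no
Total matches: 1

1


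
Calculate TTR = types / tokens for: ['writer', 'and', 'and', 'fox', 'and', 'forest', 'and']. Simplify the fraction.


Tokens: 7
Unique types: ('and', 'forest', 'fox', 'writer') = 4
TTR = 4/7
Already in lowest terms.

4/7


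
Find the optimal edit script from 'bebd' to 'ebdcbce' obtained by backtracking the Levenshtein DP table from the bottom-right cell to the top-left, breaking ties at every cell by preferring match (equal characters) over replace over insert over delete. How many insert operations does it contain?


Edit distance = 5. Backtracking from cell (4, 7) with preference match > replace > insert > delete,
then listing the resulting alignment 'bebd' -> 'ebdcbce' left to right:
  Step 1: insert 'e' [insertion #1]
  Step 2: keep 'b'
  Step 3: insert 'd' [insertion #2]
  Step 4: replace e->c
  Step 5: keep 'b'
  Step 6: insert 'c' [insertion #3]
  Step 7: replace d->e
Total insertions: 3

3


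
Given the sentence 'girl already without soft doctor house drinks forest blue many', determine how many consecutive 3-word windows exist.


Word trigrams from [10] words:
  Trigram 1: (girl already without)
  Trigram 2: (already without soft)
  Trigram 3: (without soft doctor)
  Trigram 4: (soft doctor house)
  Trigram 5: (doctor house drinks)
  Trigram 6: (house drinks forest)
  Trigram 7: (drinks forest blue)
  Trigram 8: (forest blue many)
Total word trigrams: 10 - 2 = 8

8


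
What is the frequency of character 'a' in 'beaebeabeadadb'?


Scanning 'beaebeabeadadb' for 'a':
  Position 2: 'a' -> MATCH (count: 1)
  Position 6: 'a' -> MATCH (count: 2)
  Position 9: 'a' -> MATCH (count: 3)
  Position 11: 'a' -> MATCH (count: 4)
Total occurrences of 'a': 4

4


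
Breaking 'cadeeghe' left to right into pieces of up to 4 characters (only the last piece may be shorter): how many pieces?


'cadeeghe' has 8 characters.
Chunking with max size 4:
  Chunk 1: 'cade' (positions 0-3)
  Chunk 2: 'eghe' (positions 4-7)
Total chunks: ceil(8 / 4) = 2

2


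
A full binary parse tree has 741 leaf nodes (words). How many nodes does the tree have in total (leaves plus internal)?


Leaf nodes (terminals): 741
Internal nodes = n - 1 = 741 - 1 = 740
Total = leaves + internal = 741 + 740 = 1481

1481


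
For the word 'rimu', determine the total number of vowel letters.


Scanning each character of 'rimu':
  Position 1: 'r' -> consonant (running count: 0)
  Position 2: 'i' -> vowel (running count: 1)
  Position 3: 'm' -> consonant (running count: 1)
  Position 4: 'u' -> vowel (running count: 2)
Total vowels: 2

2


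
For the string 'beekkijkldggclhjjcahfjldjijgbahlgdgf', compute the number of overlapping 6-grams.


String 'beekkijkldggclhjjcahfjldjijgbahlgdgf' has length L = 36.
Number of overlapping n-grams = L - n + 1
Substituting: 36 - 6 + 1 = 31

31


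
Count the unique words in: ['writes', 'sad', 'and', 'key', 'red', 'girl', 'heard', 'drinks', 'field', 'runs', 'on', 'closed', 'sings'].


Listing all tokens and tracking unique types:
  Token 1: 'writes' -> NEW (unique so far: 1)
  Token 2: 'sad' -> NEW (unique so far: 2)
  Token 3: 'and' -> NEW (unique so far: 3)
  Token 4: 'key' -> NEW (unique so far: 4)
  Token 5: 'red' -> NEW (unique so far: 5)
  Token 6: 'girl' -> NEW (unique so far: 6)
  Token 7: 'heard' -> NEW (unique so far: 7)
  Token 8: 'drinks' -> NEW (unique so far: 8)
  Token 9: 'field' -> NEW (unique so far: 9)
  Token 10: 'runs' -> NEW (unique so far: 10)
  Token 11: 'on' -> NEW (unique so far: 11)
  Token 12: 'closed' -> NEW (unique so far: 12)
  Token 13: 'sings' -> NEW (unique so far: 13)
Unique types: ('and', 'closed', 'drinks', 'field', 'girl', 'heard', 'key', 'on', 'red', 'runs', 'sad', 'sings', 'writes')
Vocabulary size: 13

13


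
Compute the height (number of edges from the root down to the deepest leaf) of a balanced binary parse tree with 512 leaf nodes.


In a balanced binary tree with n leaves the deepest leaf is ceil(log2(n)) edges below the root.
log2(512) = 9.0000
ceil(9.0000) = 9
height (edges) = 9

9


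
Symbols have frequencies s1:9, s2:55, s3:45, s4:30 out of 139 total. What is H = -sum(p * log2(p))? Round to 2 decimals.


Computing entropy H = -sum(p_i * log2(p_i)):
  s1: p = 9/139 = 0.0647, -p*log2(p) = 0.2557
  s2: p = 55/139 = 0.3957, -p*log2(p) = 0.5293
  s3: p = 45/139 = 0.3237, -p*log2(p) = 0.5268
  s4: p = 30/139 = 0.2158, -p*log2(p) = 0.4774
H = sum of terms = 1.7892
Rounded to 2 decimals: 1.79

1.79


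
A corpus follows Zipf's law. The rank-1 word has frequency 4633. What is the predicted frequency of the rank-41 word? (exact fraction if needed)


Zipf's law: freq(rank) = f1 / rank
f1 = 4633, rank = 41
freq = 4633 / 41
= 113

113


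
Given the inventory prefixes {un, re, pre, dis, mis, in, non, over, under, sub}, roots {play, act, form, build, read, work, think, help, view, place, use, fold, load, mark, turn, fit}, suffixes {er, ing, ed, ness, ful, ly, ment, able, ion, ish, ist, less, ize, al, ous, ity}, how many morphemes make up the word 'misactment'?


Segmenting 'misactment' against the inventory:
  'mis' -> prefix (morpheme 1)
  'act' -> root (morpheme 2)
  'ment' -> suffix (morpheme 3)
Total morphemes: 3

3


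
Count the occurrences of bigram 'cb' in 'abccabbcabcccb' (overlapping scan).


Scanning 'abccabbcabcccb' for bigram 'cb':
  Position 0: 'ab' -> no
  Position 1: 'bc' -> no
  Position 2: 'cc' -> no
  Position 3: 'ca' -> no
  Position 4: 'ab' -> no
  Position 5: 'bb' -> no
  Position 6: 'bc' -> no
  Position 7: 'ca' -> no
  Position 8: 'ab' -> no
  Position 9: 'bc' -> no
  Position 10: 'cc' -> no
  Position 11: 'cc' -> no
  Position 12: 'cb' -> MATCH
Total matches: 1

1


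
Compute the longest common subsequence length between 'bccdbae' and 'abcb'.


DP table for LCS of 'bccdbae' and 'abcb':
       a  b  c  b
    0  0  0  0  0
  b 0  0  1  1  1
  c 0  0  1  2  2
  c 0  0  1  2  2
  d 0  0  1  2  2
  b 0  0  1  2  3
  a 0  1  1  2  3
  e 0  1  1  2  3
LCS: 'bcb'
LCS length = 3

3


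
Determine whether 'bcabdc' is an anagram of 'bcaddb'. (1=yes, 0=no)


Sort characters of 'bcabdc': 'abbccd'
Sort characters of 'bcaddb': 'abbcdd'
Sorted forms differ -> they are NOT anagrams
Result: 0

0


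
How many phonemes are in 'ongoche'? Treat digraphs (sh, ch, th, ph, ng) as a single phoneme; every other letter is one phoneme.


Parsing 'ongoche' greedily, digraphs first:
  'o' -> vowel phoneme (phonemes so far: 1)
  'ng' -> digraph (1 consonant phoneme) (phonemes so far: 2)
  'o' -> vowel phoneme (phonemes so far: 3)
  'ch' -> digraph (1 consonant phoneme) (phonemes so far: 4)
  'e' -> vowel phoneme (phonemes so far: 5)
Total phonemes: 5

5


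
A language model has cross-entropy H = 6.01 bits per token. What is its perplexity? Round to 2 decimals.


Perplexity formula: PP = 2^H
H = 6.01
PP = 2^6.01
Decompose: 2^6.01 = 2^6 * 2^0.01
2^6 = 64, 2^0.01 ~ 1.0069556
PP ~ 64 * 1.0069556 = 64.4451584
Rounded to 2 decimals: 64.45

64.45


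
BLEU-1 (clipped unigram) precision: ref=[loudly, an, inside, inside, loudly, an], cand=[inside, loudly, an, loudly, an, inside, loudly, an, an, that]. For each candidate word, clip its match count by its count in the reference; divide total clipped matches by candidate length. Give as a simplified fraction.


Reference word counts: {'an': 2, 'inside': 2, 'loudly': 2}
Checking each candidate word (with clipping):
  'inside' -> in reference (ref count 2, used 1/2) -> match (matches: 1)
  'loudly' -> in reference (ref count 2, used 1/2) -> match (matches: 2)
  'an' -> in reference (ref count 2, used 1/2) -> match (matches: 3)
  'loudly' -> in reference (ref count 2, used 2/2) -> match (matches: 4)
  'an' -> in reference (ref count 2, used 2/2) -> match (matches: 5)
  'inside' -> in reference (ref count 2, used 2/2) -> match (matches: 6)
  'loudly' -> ref count 2 already used up (2/2) -> clipped, no match (matches: 6)
  'an' -> ref count 2 already used up (2/2) -> clipped, no match (matches: 6)
  'an' -> ref count 2 already used up (2/2) -> clipped, no match (matches: 6)
  'that' -> not in reference -> no match (matches: 6)
Clipped matches: 6, Candidate length: 10
Precision = 6/10 = 3/5

3/5


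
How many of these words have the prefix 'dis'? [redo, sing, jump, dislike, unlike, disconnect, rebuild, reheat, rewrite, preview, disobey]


Checking each word for prefix 'dis':
  'redo' -> no (count: 0)
  'sing' -> no (count: 0)
  'jump' -> no (count: 0)
  'dislike' -> YES, starts with 'dis' (count: 1)
  'unlike' -> no (count: 1)
  'disconnect' -> YES, starts with 'dis' (count: 2)
  'rebuild' -> no (count: 2)
  'reheat' -> no (count: 2)
  'rewrite' -> no (count: 2)
  'preview' -> no (count: 2)
  'disobey' -> YES, starts with 'dis' (count: 3)
Total with prefix 'dis': 3

3


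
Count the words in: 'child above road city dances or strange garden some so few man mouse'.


Counting words by splitting on spaces:
  Word 1: 'child'
  Word 2: 'above'
  Word 3: 'road'
  Word 4: 'city'
  Word 5: 'dances'
  Word 6: 'or'
  Word 7: 'strange'
  Word 8: 'garden'
  Word 9: 'some'
  Word 10: 'so'
  Word 11: 'few'
  Word 12: 'man'
  Word 13: 'mouse'
Total words: 13

13


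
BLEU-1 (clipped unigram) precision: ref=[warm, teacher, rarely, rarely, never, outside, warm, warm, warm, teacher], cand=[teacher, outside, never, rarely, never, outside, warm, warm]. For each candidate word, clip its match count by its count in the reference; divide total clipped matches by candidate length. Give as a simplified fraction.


Reference word counts: {'never': 1, 'outside': 1, 'rarely': 2, 'teacher': 2, 'warm': 4}
Checking each candidate word (with clipping):
  'teacher' -> in reference (ref count 2, used 1/2) -> match (matches: 1)
  'outside' -> in reference (ref count 1, used 1/1) -> match (matches: 2)
  'never' -> in reference (ref count 1, used 1/1) -> match (matches: 3)
  'rarely' -> in reference (ref count 2, used 1/2) -> match (matches: 4)
  'never' -> ref count 1 already used up (1/1) -> clipped, no match (matches: 4)
  'outside' -> ref count 1 already used up (1/1) -> clipped, no match (matches: 4)
  'warm' -> in reference (ref count 4, used 1/4) -> match (matches: 5)
  'warm' -> in reference (ref count 4, used 2/4) -> match (matches: 6)
Clipped matches: 6, Candidate length: 8
Precision = 6/8 = 3/4

3/4


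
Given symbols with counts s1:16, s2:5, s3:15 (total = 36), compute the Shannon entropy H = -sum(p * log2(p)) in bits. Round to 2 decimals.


Computing entropy H = -sum(p_i * log2(p_i)):
  s1: p = 16/36 = 0.4444, -p*log2(p) = 0.5200
  s2: p = 5/36 = 0.1389, -p*log2(p) = 0.3956
  s3: p = 15/36 = 0.4167, -p*log2(p) = 0.5263
H = sum of terms = 1.4419
Rounded to 2 decimals: 1.44

1.44


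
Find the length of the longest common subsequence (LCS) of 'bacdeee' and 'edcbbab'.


DP table for LCS of 'bacdeee' and 'edcbbab':
       e  d  c  b  b  a  b
    0  0  0  0  0  0  0  0
  b 0  0  0  0  1  1  1  1
  a 0  0  0  0  1  1  2  2
  c 0  0  0  1  1  1  2  2
  d 0  0  1  1  1  1  2  2
  e 0  1  1  1  1  1  2  2
  e 0  1  1  1  1  1  2  2
  e 0  1  1  1  1  1  2  2
LCS: 'ba'
LCS length = 2

2


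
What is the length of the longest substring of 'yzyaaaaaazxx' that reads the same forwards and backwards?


Scanning 'yzyaaaaaazxx' for palindromic substrings.
Substring at positions 3-8: 'aaaaaa'.
Check: reverse('aaaaaa') = 'aaaaaa' -> palindrome confirmed.
Neighbouring characters ('y' / 'z') break symmetry, so it cannot extend further.
No longer palindromic substring exists; longest length = 6

6


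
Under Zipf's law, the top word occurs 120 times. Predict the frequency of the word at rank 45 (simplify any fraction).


Zipf's law: freq(rank) = f1 / rank
f1 = 120, rank = 45
freq = 120 / 45
GCD(120, 45) = 15
Simplified: 8/3

8/3


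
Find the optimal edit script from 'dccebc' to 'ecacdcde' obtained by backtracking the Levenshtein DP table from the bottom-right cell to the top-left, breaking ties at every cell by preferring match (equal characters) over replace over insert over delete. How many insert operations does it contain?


Edit distance = 6. Backtracking from cell (6, 8) with preference match > replace > insert > delete,
then listing the resulting alignment 'dccebc' -> 'ecacdcde' left to right:
  Step 1: replace d->e
  Step 2: keep 'c'
  Step 3: insert 'a' [insertion #1]
  Step 4: keep 'c'
  Step 5: insert 'd' [insertion #2]
  Step 6: replace e->c
  Step 7: replace b->d
  Step 8: replace c->e
Total insertions: 2

2


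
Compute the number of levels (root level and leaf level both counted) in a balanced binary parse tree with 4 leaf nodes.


In a balanced binary tree with n leaves the deepest leaf is ceil(log2(n)) edges below the root,
so counting node levels inclusive of root and leaves gives ceil(log2(n)) + 1 levels.
log2(4) = 2.0000
ceil(2.0000) = 2
levels = 2 + 1 = 3

3


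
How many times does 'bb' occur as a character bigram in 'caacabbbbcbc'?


Scanning 'caacabbbbcbc' for bigram 'bb':
  Position 0: 'ca' -> no
  Position 1: 'aa' -> no
  Position 2: 'ac' -> no
  Position 3: 'ca' -> no
  Position 4: 'ab' -> no
  Position 5: 'bb' -> MATCH
  Position 6: 'bb' -> MATCH
  Position 7: 'bb' -> MATCH
  Position 8: 'bc' -> no
  Position 9: 'cb' -> no
  Position 10: 'bc' -> no
Total matches: 3

3


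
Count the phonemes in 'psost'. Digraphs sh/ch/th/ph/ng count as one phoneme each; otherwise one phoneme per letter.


Parsing 'psost' greedily, digraphs first:
  'p' -> consonant phoneme (phonemes so far: 1)
  's' -> consonant phoneme (phonemes so far: 2)
  'o' -> vowel phoneme (phonemes so far: 3)
  's' -> consonant phoneme (phonemes so far: 4)
  't' -> consonant phoneme (phonemes so far: 5)
Total phonemes: 5

5


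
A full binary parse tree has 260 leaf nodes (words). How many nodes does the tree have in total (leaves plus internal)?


Leaf nodes (terminals): 260
Internal nodes = n - 1 = 260 - 1 = 259
Total = leaves + internal = 260 + 259 = 519

519


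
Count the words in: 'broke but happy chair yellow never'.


Counting words by splitting on spaces:
  Word 1: 'broke'
  Word 2: 'but'
  Word 3: 'happy'
  Word 4: 'chair'
  Word 5: 'yellow'
  Word 6: 'never'
Total words: 6

6


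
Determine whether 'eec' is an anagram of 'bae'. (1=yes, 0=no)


Sort characters of 'eec': 'cee'
Sort characters of 'bae': 'abe'
Sorted forms differ -> they are NOT anagrams
Result: 0

0


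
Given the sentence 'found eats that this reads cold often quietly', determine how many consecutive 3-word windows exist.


Word trigrams from [8] words:
  Trigram 1: (found eats that)
  Trigram 2: (eats that this)
  Trigram 3: (that this reads)
  Trigram 4: (this reads cold)
  Trigram 5: (reads cold often)
  Trigram 6: (cold often quietly)
Total word trigrams: 8 - 2 = 6

6


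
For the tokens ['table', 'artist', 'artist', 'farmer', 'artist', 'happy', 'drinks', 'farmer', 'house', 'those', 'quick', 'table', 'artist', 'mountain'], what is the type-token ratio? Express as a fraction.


Tokens: 14
Unique types: ('artist', 'drinks', 'farmer', 'happy', 'house', 'mountain', 'quick', 'table', 'those') = 9
TTR = 9/14
Already in lowest terms.

9/14


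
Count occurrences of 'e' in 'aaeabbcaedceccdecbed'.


Scanning 'aaeabbcaedceccdecbed' for 'e':
  Position 2: 'e' -> MATCH (count: 1)
  Position 8: 'e' -> MATCH (count: 2)
  Position 11: 'e' -> MATCH (count: 3)
  Position 15: 'e' -> MATCH (count: 4)
  Position 18: 'e' -> MATCH (count: 5)
Total occurrences of 'e': 5

5


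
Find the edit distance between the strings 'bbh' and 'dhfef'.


Building DP table for s1='bbh' (len 3) and s2='dhfef' (len 5):
       d  h  f  e  f
    0  1  2  3  4  5
  b 1  1  2  3  4  5
  b 2  2  2  3  4  5
  h 3  3  2  3  4  5
Edit distance = dp[3][5] = 5

5
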